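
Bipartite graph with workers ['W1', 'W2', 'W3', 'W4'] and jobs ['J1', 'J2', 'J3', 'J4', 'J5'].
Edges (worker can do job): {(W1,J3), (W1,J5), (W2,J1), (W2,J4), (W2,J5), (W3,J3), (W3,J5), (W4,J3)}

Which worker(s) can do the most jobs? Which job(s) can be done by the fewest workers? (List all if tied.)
Most versatile: W2 (3 jobs); Least covered: J2 (0 workers)

Worker degrees (jobs they can do): W1:2, W2:3, W3:2, W4:1
Job degrees (workers who can do it): J1:1, J2:0, J3:3, J4:1, J5:3

Maximum worker degree is 3, achieved by: W2
Minimum job degree is 0, achieved by: J2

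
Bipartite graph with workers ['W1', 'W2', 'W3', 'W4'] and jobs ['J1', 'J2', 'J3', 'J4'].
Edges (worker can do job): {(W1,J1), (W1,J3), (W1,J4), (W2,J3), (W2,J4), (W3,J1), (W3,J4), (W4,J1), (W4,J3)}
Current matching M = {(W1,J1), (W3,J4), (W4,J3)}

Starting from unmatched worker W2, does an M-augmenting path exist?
No augmenting path from W2

Alternating search from W2 reaches jobs: {J1, J3, J4}.
Every reachable job is already matched in M, and following those matched edges back to workers exposes no further unvisited jobs.
No M-augmenting path from W2 exists.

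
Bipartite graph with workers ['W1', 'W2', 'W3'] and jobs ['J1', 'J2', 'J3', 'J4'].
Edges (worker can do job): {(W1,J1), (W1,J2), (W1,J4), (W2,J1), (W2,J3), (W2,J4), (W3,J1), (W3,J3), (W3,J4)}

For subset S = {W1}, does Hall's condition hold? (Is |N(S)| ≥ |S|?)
Yes: |N(S)| = 3, |S| = 1

Subset S = {W1}
Neighbors N(S) = {J1, J2, J4}

|N(S)| = 3, |S| = 1
Hall's condition: |N(S)| ≥ |S| is satisfied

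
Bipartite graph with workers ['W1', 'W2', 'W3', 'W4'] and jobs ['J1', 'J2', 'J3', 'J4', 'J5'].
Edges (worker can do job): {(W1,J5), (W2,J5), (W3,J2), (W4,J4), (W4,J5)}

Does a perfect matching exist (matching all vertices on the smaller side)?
No, maximum matching has size 3 < 4

Maximum matching has size 3, need 4 for perfect matching.
Unmatched workers: ['W2']
Unmatched jobs: ['J3', 'J1']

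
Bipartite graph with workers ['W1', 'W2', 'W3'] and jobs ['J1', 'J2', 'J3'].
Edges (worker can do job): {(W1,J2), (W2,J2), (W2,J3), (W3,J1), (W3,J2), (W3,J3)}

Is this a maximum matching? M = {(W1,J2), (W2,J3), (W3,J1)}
Yes, size 3 is maximum

Proposed matching has size 3.
Maximum matching size for this graph: 3.

This is a maximum matching.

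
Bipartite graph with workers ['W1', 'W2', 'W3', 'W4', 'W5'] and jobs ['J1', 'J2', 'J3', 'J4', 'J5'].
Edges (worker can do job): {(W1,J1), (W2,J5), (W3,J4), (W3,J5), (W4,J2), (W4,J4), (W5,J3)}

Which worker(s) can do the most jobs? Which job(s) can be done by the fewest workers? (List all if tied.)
Most versatile: W3, W4 (2 jobs); Least covered: J1, J2, J3 (1 workers)

Worker degrees (jobs they can do): W1:1, W2:1, W3:2, W4:2, W5:1
Job degrees (workers who can do it): J1:1, J2:1, J3:1, J4:2, J5:2

Maximum worker degree is 2, achieved by: W3, W4
Minimum job degree is 1, achieved by: J1, J2, J3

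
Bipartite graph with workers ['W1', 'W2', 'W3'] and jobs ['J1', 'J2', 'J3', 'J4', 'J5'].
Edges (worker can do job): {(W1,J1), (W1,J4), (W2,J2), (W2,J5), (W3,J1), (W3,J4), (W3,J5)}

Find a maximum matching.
Matching: {(W1,J4), (W2,J2), (W3,J5)}

Maximum matching (size 3):
  W1 → J4
  W2 → J2
  W3 → J5

Each worker is assigned to at most one job, and each job to at most one worker.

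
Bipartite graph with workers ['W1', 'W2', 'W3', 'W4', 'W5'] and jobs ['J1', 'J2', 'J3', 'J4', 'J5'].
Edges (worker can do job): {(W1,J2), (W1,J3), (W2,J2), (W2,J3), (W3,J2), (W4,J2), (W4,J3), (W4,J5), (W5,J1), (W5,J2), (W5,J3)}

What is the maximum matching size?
Maximum matching size = 4

Maximum matching: {(W1,J3), (W3,J2), (W4,J5), (W5,J1)}
Size: 4

This assigns 4 workers to 4 distinct jobs.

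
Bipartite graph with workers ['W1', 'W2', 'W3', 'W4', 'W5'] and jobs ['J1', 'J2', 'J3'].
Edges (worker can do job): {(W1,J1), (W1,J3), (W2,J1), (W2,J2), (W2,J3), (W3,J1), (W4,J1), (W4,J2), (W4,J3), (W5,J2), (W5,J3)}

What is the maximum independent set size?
Maximum independent set = 5

By König's theorem:
- Min vertex cover = Max matching = 3
- Max independent set = Total vertices - Min vertex cover
- Max independent set = 8 - 3 = 5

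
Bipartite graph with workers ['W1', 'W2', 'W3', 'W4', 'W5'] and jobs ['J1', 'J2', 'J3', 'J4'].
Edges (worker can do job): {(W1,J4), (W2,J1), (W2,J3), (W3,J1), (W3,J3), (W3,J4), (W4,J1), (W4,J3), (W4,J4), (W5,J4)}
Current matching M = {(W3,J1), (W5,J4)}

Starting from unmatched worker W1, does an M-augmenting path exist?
No augmenting path from W1

Alternating search from W1 reaches jobs: {J4}.
Every reachable job is already matched in M, and following those matched edges back to workers exposes no further unvisited jobs.
No M-augmenting path from W1 exists.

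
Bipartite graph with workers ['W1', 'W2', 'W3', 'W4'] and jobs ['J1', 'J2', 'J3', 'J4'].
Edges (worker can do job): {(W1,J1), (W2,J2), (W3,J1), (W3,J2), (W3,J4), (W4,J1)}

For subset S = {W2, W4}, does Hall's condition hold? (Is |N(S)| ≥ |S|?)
Yes: |N(S)| = 2, |S| = 2

Subset S = {W2, W4}
Neighbors N(S) = {J1, J2}

|N(S)| = 2, |S| = 2
Hall's condition: |N(S)| ≥ |S| is satisfied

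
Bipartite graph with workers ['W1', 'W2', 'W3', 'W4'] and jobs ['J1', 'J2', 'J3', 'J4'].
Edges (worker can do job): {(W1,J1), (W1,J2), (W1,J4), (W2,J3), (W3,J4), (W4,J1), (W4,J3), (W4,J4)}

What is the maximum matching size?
Maximum matching size = 4

Maximum matching: {(W1,J2), (W2,J3), (W3,J4), (W4,J1)}
Size: 4

This assigns 4 workers to 4 distinct jobs.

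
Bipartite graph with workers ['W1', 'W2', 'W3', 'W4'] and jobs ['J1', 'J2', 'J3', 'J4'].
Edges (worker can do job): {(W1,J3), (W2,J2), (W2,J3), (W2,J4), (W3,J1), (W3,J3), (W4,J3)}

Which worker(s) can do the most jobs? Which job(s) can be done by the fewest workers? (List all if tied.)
Most versatile: W2 (3 jobs); Least covered: J1, J2, J4 (1 workers)

Worker degrees (jobs they can do): W1:1, W2:3, W3:2, W4:1
Job degrees (workers who can do it): J1:1, J2:1, J3:4, J4:1

Maximum worker degree is 3, achieved by: W2
Minimum job degree is 1, achieved by: J1, J2, J4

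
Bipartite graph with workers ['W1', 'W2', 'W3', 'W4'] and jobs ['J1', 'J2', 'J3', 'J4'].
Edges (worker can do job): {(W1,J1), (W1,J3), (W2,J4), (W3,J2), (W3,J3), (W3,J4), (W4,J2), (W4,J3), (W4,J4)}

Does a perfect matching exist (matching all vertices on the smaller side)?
Yes, perfect matching exists (size 4)

Perfect matching: {(W1,J1), (W2,J4), (W3,J3), (W4,J2)}
All 4 vertices on the smaller side are matched.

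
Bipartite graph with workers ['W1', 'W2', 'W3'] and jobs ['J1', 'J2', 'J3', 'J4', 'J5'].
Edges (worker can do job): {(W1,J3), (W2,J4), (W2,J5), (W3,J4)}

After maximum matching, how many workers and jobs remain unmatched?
Unmatched: 0 workers, 2 jobs

Maximum matching size: 3
Workers: 3 total, 3 matched, 0 unmatched
Jobs: 5 total, 3 matched, 2 unmatched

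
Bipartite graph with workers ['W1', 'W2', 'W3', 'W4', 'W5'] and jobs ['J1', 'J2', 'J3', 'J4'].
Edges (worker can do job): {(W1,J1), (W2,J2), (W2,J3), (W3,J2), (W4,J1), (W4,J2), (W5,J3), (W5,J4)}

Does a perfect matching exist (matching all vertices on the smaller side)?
Yes, perfect matching exists (size 4)

Perfect matching: {(W2,J3), (W3,J2), (W4,J1), (W5,J4)}
All 4 vertices on the smaller side are matched.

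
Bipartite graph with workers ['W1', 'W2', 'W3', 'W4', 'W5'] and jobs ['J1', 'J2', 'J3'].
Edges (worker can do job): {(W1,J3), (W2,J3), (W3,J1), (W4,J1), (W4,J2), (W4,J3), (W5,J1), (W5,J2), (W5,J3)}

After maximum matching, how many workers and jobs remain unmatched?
Unmatched: 2 workers, 0 jobs

Maximum matching size: 3
Workers: 5 total, 3 matched, 2 unmatched
Jobs: 3 total, 3 matched, 0 unmatched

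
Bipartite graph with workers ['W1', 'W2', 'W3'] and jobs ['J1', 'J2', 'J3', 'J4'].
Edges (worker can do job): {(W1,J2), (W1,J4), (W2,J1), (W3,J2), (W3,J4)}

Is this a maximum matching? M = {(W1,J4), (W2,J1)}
No, size 2 is not maximum

Proposed matching has size 2.
Maximum matching size for this graph: 3.

This is NOT maximum - can be improved to size 3.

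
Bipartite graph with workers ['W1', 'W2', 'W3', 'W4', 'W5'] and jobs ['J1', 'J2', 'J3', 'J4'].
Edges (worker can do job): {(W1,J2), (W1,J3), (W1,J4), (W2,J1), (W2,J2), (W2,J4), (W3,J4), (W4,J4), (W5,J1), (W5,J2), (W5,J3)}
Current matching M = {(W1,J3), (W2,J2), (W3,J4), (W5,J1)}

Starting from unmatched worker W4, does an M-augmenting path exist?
No augmenting path from W4

Alternating search from W4 reaches jobs: {J4}.
Every reachable job is already matched in M, and following those matched edges back to workers exposes no further unvisited jobs.
No M-augmenting path from W4 exists.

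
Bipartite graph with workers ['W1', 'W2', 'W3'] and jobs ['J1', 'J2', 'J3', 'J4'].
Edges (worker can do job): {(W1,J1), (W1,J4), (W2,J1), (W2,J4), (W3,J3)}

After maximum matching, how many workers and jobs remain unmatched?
Unmatched: 0 workers, 1 jobs

Maximum matching size: 3
Workers: 3 total, 3 matched, 0 unmatched
Jobs: 4 total, 3 matched, 1 unmatched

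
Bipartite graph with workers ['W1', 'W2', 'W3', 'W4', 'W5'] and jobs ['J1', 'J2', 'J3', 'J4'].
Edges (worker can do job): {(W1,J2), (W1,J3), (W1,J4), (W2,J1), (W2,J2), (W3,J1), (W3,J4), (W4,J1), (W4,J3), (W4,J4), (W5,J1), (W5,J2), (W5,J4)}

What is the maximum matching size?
Maximum matching size = 4

Maximum matching: {(W1,J3), (W3,J1), (W4,J4), (W5,J2)}
Size: 4

This assigns 4 workers to 4 distinct jobs.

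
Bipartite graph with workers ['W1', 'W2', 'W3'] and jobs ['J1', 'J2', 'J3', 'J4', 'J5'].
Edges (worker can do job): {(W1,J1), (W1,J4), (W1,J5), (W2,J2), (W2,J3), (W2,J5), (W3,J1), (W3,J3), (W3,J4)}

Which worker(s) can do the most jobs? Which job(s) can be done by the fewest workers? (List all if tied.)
Most versatile: W1, W2, W3 (3 jobs); Least covered: J2 (1 workers)

Worker degrees (jobs they can do): W1:3, W2:3, W3:3
Job degrees (workers who can do it): J1:2, J2:1, J3:2, J4:2, J5:2

Maximum worker degree is 3, achieved by: W1, W2, W3
Minimum job degree is 1, achieved by: J2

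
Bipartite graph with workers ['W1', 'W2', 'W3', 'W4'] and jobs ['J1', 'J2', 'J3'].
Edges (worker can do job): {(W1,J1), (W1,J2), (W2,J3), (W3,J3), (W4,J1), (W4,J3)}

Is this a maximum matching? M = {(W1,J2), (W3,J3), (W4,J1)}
Yes, size 3 is maximum

Proposed matching has size 3.
Maximum matching size for this graph: 3.

This is a maximum matching.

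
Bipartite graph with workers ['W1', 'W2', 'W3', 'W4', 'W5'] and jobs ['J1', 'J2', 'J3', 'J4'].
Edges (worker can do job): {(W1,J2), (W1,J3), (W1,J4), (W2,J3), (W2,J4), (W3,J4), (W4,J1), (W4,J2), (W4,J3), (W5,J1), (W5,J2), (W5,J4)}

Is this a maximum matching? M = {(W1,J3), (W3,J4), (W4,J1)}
No, size 3 is not maximum

Proposed matching has size 3.
Maximum matching size for this graph: 4.

This is NOT maximum - can be improved to size 4.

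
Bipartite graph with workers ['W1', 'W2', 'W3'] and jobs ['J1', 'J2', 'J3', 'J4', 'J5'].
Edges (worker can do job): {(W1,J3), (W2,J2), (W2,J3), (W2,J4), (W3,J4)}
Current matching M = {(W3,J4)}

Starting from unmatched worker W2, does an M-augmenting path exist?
Yes: W2 → J3

An M-augmenting path alternates non-matching / matching edges, starting and ending at unmatched vertices.
Path: W2 → J3
(J3 is unmatched in M, so the path is augmenting.)
Flipping edges along this path would increase |M| from 1 to 2.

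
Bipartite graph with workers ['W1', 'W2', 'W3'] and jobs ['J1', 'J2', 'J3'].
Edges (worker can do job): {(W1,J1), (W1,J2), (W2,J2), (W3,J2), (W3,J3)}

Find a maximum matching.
Matching: {(W1,J1), (W2,J2), (W3,J3)}

Maximum matching (size 3):
  W1 → J1
  W2 → J2
  W3 → J3

Each worker is assigned to at most one job, and each job to at most one worker.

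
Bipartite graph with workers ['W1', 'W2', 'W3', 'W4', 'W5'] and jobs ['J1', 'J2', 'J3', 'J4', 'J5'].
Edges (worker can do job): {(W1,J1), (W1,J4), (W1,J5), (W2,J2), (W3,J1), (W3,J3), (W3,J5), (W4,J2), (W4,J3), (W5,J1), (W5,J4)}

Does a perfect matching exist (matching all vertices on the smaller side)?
Yes, perfect matching exists (size 5)

Perfect matching: {(W1,J4), (W2,J2), (W3,J5), (W4,J3), (W5,J1)}
All 5 vertices on the smaller side are matched.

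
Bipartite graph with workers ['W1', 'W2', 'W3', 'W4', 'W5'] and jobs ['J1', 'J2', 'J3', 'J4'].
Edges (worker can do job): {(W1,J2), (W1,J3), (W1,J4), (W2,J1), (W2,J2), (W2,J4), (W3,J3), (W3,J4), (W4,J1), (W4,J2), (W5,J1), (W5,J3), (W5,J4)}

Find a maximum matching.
Matching: {(W1,J2), (W3,J3), (W4,J1), (W5,J4)}

Maximum matching (size 4):
  W1 → J2
  W3 → J3
  W4 → J1
  W5 → J4

Each worker is assigned to at most one job, and each job to at most one worker.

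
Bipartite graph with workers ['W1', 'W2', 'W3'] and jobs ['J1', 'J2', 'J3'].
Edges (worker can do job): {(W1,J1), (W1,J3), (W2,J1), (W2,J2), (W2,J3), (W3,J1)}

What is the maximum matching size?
Maximum matching size = 3

Maximum matching: {(W1,J3), (W2,J2), (W3,J1)}
Size: 3

This assigns 3 workers to 3 distinct jobs.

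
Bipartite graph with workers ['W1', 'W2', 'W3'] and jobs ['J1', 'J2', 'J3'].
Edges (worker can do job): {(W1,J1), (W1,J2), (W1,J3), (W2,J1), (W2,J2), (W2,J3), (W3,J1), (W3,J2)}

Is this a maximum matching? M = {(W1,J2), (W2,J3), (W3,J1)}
Yes, size 3 is maximum

Proposed matching has size 3.
Maximum matching size for this graph: 3.

This is a maximum matching.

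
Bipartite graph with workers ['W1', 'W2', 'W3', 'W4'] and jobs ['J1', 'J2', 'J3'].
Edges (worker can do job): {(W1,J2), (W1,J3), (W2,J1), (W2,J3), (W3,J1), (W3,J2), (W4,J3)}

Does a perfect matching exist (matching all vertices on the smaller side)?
Yes, perfect matching exists (size 3)

Perfect matching: {(W1,J2), (W3,J1), (W4,J3)}
All 3 vertices on the smaller side are matched.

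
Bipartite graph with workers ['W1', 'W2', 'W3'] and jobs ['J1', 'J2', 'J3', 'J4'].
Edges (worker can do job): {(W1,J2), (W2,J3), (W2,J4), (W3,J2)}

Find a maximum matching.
Matching: {(W2,J4), (W3,J2)}

Maximum matching (size 2):
  W2 → J4
  W3 → J2

Each worker is assigned to at most one job, and each job to at most one worker.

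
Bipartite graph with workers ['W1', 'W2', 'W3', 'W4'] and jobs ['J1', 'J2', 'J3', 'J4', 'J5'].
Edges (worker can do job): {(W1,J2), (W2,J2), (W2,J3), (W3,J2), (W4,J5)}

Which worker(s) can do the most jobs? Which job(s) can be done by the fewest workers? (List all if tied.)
Most versatile: W2 (2 jobs); Least covered: J1, J4 (0 workers)

Worker degrees (jobs they can do): W1:1, W2:2, W3:1, W4:1
Job degrees (workers who can do it): J1:0, J2:3, J3:1, J4:0, J5:1

Maximum worker degree is 2, achieved by: W2
Minimum job degree is 0, achieved by: J1, J4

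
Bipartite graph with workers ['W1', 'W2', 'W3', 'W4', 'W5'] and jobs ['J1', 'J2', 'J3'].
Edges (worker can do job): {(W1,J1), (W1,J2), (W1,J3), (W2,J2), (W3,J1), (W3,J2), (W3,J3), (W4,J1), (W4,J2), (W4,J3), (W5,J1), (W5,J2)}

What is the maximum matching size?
Maximum matching size = 3

Maximum matching: {(W3,J2), (W4,J3), (W5,J1)}
Size: 3

This assigns 3 workers to 3 distinct jobs.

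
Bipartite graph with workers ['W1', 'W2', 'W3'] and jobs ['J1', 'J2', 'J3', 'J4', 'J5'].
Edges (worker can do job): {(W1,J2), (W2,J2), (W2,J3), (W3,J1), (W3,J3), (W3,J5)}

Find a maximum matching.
Matching: {(W1,J2), (W2,J3), (W3,J5)}

Maximum matching (size 3):
  W1 → J2
  W2 → J3
  W3 → J5

Each worker is assigned to at most one job, and each job to at most one worker.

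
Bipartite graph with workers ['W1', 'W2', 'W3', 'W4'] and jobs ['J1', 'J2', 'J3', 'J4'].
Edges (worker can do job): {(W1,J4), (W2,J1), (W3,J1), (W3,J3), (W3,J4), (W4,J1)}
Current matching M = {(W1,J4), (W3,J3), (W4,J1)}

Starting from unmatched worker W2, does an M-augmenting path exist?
No augmenting path from W2

Alternating search from W2 reaches jobs: {J1}.
Every reachable job is already matched in M, and following those matched edges back to workers exposes no further unvisited jobs.
No M-augmenting path from W2 exists.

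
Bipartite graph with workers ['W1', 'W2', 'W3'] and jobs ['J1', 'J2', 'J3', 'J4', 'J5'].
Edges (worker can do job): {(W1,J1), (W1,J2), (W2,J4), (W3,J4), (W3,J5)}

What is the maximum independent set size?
Maximum independent set = 5

By König's theorem:
- Min vertex cover = Max matching = 3
- Max independent set = Total vertices - Min vertex cover
- Max independent set = 8 - 3 = 5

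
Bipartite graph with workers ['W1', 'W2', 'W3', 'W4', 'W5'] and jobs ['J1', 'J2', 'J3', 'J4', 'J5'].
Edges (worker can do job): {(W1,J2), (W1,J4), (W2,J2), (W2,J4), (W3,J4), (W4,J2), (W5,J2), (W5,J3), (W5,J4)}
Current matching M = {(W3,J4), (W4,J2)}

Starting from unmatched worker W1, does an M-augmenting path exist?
No augmenting path from W1

Alternating search from W1 reaches jobs: {J2, J4}.
Every reachable job is already matched in M, and following those matched edges back to workers exposes no further unvisited jobs.
No M-augmenting path from W1 exists.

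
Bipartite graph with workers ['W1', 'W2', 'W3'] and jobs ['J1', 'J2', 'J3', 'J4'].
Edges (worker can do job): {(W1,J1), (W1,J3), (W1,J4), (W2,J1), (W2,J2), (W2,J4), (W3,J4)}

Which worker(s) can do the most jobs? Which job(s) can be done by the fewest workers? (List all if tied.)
Most versatile: W1, W2 (3 jobs); Least covered: J2, J3 (1 workers)

Worker degrees (jobs they can do): W1:3, W2:3, W3:1
Job degrees (workers who can do it): J1:2, J2:1, J3:1, J4:3

Maximum worker degree is 3, achieved by: W1, W2
Minimum job degree is 1, achieved by: J2, J3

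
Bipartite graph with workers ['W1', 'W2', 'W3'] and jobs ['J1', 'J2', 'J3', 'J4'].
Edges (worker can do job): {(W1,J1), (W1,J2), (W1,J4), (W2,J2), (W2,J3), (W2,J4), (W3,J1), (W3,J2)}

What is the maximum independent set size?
Maximum independent set = 4

By König's theorem:
- Min vertex cover = Max matching = 3
- Max independent set = Total vertices - Min vertex cover
- Max independent set = 7 - 3 = 4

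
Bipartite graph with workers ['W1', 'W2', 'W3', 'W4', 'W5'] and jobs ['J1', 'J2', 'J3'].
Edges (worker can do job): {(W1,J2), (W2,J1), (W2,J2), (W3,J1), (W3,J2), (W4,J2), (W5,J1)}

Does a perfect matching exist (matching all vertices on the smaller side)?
No, maximum matching has size 2 < 3

Maximum matching has size 2, need 3 for perfect matching.
Unmatched workers: ['W5', 'W1', 'W2']
Unmatched jobs: ['J3']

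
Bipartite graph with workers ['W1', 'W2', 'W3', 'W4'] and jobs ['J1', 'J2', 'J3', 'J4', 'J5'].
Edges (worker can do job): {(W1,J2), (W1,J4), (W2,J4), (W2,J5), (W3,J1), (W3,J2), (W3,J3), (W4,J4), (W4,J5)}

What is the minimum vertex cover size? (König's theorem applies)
Minimum vertex cover size = 4

By König's theorem: in bipartite graphs,
min vertex cover = max matching = 4

Maximum matching has size 4, so minimum vertex cover also has size 4.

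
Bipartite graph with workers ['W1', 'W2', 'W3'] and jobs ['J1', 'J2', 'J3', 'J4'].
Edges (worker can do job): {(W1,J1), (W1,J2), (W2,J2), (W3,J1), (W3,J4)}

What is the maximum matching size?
Maximum matching size = 3

Maximum matching: {(W1,J1), (W2,J2), (W3,J4)}
Size: 3

This assigns 3 workers to 3 distinct jobs.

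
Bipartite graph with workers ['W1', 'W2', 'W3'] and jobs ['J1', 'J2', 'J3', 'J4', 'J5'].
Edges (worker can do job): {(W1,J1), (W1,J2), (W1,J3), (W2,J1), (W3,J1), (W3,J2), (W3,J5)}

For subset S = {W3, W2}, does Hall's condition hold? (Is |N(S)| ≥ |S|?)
Yes: |N(S)| = 3, |S| = 2

Subset S = {W3, W2}
Neighbors N(S) = {J1, J2, J5}

|N(S)| = 3, |S| = 2
Hall's condition: |N(S)| ≥ |S| is satisfied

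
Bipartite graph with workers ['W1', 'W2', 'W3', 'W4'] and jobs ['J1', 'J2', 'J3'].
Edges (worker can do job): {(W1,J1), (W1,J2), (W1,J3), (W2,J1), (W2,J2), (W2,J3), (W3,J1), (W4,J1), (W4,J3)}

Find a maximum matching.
Matching: {(W1,J3), (W2,J2), (W4,J1)}

Maximum matching (size 3):
  W1 → J3
  W2 → J2
  W4 → J1

Each worker is assigned to at most one job, and each job to at most one worker.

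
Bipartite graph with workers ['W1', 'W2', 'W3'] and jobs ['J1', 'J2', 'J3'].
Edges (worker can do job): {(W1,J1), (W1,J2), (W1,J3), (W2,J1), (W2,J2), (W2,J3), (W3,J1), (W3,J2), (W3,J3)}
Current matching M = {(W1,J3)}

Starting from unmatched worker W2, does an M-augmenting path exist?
Yes: W2 → J3 → W1 → J2

An M-augmenting path alternates non-matching / matching edges, starting and ending at unmatched vertices.
Path: W2 → J3 → W1 → J2
(J2 is unmatched in M, so the path is augmenting.)
Flipping edges along this path would increase |M| from 1 to 2.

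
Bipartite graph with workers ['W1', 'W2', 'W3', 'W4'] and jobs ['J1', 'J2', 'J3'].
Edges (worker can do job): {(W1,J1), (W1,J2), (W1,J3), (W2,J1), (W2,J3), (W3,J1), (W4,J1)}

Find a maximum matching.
Matching: {(W1,J2), (W2,J3), (W4,J1)}

Maximum matching (size 3):
  W1 → J2
  W2 → J3
  W4 → J1

Each worker is assigned to at most one job, and each job to at most one worker.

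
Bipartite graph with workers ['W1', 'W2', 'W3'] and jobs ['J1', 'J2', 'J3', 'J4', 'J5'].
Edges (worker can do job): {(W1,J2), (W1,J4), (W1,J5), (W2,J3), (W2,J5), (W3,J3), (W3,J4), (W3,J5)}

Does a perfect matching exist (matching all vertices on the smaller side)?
Yes, perfect matching exists (size 3)

Perfect matching: {(W1,J2), (W2,J5), (W3,J3)}
All 3 vertices on the smaller side are matched.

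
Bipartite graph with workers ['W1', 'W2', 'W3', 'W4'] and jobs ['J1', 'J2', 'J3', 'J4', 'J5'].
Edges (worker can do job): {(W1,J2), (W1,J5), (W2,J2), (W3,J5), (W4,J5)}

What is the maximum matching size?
Maximum matching size = 2

Maximum matching: {(W1,J2), (W4,J5)}
Size: 2

This assigns 2 workers to 2 distinct jobs.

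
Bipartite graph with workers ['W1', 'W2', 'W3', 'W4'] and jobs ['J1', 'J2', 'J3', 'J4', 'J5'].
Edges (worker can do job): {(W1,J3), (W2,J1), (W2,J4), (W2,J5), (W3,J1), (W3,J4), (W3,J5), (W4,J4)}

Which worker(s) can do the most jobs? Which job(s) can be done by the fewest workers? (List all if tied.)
Most versatile: W2, W3 (3 jobs); Least covered: J2 (0 workers)

Worker degrees (jobs they can do): W1:1, W2:3, W3:3, W4:1
Job degrees (workers who can do it): J1:2, J2:0, J3:1, J4:3, J5:2

Maximum worker degree is 3, achieved by: W2, W3
Minimum job degree is 0, achieved by: J2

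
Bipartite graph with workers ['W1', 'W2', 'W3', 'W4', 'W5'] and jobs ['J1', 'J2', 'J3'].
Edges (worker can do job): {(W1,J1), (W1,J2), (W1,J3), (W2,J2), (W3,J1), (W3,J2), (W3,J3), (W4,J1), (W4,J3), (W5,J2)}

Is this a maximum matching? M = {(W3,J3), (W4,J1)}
No, size 2 is not maximum

Proposed matching has size 2.
Maximum matching size for this graph: 3.

This is NOT maximum - can be improved to size 3.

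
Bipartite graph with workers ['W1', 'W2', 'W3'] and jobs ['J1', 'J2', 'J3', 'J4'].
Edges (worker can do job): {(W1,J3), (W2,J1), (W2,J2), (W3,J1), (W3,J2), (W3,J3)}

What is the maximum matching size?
Maximum matching size = 3

Maximum matching: {(W1,J3), (W2,J1), (W3,J2)}
Size: 3

This assigns 3 workers to 3 distinct jobs.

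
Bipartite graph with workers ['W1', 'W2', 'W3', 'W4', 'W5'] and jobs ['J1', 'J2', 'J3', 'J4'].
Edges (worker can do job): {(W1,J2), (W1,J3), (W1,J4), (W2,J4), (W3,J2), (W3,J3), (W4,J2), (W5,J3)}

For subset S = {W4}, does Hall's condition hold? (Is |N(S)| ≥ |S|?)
Yes: |N(S)| = 1, |S| = 1

Subset S = {W4}
Neighbors N(S) = {J2}

|N(S)| = 1, |S| = 1
Hall's condition: |N(S)| ≥ |S| is satisfied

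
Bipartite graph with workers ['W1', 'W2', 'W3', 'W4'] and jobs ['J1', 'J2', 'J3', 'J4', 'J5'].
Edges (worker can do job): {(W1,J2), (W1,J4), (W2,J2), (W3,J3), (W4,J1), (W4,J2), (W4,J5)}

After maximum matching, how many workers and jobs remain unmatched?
Unmatched: 0 workers, 1 jobs

Maximum matching size: 4
Workers: 4 total, 4 matched, 0 unmatched
Jobs: 5 total, 4 matched, 1 unmatched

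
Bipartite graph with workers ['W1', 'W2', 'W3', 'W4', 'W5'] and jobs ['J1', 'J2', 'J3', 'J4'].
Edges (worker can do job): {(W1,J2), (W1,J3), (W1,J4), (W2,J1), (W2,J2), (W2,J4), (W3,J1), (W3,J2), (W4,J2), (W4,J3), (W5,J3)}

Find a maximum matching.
Matching: {(W1,J4), (W2,J1), (W3,J2), (W5,J3)}

Maximum matching (size 4):
  W1 → J4
  W2 → J1
  W3 → J2
  W5 → J3

Each worker is assigned to at most one job, and each job to at most one worker.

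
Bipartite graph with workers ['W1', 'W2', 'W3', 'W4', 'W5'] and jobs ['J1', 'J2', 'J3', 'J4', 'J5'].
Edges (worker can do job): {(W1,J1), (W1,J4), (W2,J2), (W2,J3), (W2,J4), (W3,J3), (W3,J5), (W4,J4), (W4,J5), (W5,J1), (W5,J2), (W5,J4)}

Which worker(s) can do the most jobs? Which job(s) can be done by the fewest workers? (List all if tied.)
Most versatile: W2, W5 (3 jobs); Least covered: J1, J2, J3, J5 (2 workers)

Worker degrees (jobs they can do): W1:2, W2:3, W3:2, W4:2, W5:3
Job degrees (workers who can do it): J1:2, J2:2, J3:2, J4:4, J5:2

Maximum worker degree is 3, achieved by: W2, W5
Minimum job degree is 2, achieved by: J1, J2, J3, J5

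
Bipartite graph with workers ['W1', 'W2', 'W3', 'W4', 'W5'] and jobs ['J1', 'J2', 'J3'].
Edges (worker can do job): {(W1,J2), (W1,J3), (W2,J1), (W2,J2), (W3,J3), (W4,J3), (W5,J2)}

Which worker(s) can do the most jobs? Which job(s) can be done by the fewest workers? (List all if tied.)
Most versatile: W1, W2 (2 jobs); Least covered: J1 (1 workers)

Worker degrees (jobs they can do): W1:2, W2:2, W3:1, W4:1, W5:1
Job degrees (workers who can do it): J1:1, J2:3, J3:3

Maximum worker degree is 2, achieved by: W1, W2
Minimum job degree is 1, achieved by: J1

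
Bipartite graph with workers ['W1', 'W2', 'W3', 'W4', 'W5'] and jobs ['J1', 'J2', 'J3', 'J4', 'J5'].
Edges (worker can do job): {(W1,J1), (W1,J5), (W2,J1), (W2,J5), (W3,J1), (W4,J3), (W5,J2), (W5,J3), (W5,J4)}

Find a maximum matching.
Matching: {(W1,J5), (W3,J1), (W4,J3), (W5,J4)}

Maximum matching (size 4):
  W1 → J5
  W3 → J1
  W4 → J3
  W5 → J4

Each worker is assigned to at most one job, and each job to at most one worker.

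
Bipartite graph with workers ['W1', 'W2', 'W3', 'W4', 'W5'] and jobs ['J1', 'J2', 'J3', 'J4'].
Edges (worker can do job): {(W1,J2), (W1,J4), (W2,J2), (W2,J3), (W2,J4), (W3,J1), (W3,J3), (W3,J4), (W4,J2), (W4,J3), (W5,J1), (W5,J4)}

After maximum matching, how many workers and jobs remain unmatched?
Unmatched: 1 workers, 0 jobs

Maximum matching size: 4
Workers: 5 total, 4 matched, 1 unmatched
Jobs: 4 total, 4 matched, 0 unmatched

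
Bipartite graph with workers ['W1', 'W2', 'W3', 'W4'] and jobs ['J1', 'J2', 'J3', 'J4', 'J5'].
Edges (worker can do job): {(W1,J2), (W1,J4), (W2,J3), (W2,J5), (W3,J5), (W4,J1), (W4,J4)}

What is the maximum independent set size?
Maximum independent set = 5

By König's theorem:
- Min vertex cover = Max matching = 4
- Max independent set = Total vertices - Min vertex cover
- Max independent set = 9 - 4 = 5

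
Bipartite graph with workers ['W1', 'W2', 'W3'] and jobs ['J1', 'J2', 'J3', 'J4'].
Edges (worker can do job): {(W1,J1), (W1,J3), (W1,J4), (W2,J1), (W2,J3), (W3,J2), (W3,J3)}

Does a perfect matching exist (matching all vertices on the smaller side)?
Yes, perfect matching exists (size 3)

Perfect matching: {(W1,J1), (W2,J3), (W3,J2)}
All 3 vertices on the smaller side are matched.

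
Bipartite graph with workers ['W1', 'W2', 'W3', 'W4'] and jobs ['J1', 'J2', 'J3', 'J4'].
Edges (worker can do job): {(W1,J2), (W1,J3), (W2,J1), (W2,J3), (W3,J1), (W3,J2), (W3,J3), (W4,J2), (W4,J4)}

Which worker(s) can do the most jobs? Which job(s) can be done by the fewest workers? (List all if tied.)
Most versatile: W3 (3 jobs); Least covered: J4 (1 workers)

Worker degrees (jobs they can do): W1:2, W2:2, W3:3, W4:2
Job degrees (workers who can do it): J1:2, J2:3, J3:3, J4:1

Maximum worker degree is 3, achieved by: W3
Minimum job degree is 1, achieved by: J4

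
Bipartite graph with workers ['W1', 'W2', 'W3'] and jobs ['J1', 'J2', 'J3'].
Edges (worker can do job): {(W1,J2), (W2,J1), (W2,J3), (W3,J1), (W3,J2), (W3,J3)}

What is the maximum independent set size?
Maximum independent set = 3

By König's theorem:
- Min vertex cover = Max matching = 3
- Max independent set = Total vertices - Min vertex cover
- Max independent set = 6 - 3 = 3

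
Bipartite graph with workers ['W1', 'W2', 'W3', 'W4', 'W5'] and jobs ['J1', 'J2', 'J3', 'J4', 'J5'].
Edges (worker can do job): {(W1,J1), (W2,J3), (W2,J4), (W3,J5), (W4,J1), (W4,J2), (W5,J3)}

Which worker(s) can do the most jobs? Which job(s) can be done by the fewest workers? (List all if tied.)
Most versatile: W2, W4 (2 jobs); Least covered: J2, J4, J5 (1 workers)

Worker degrees (jobs they can do): W1:1, W2:2, W3:1, W4:2, W5:1
Job degrees (workers who can do it): J1:2, J2:1, J3:2, J4:1, J5:1

Maximum worker degree is 2, achieved by: W2, W4
Minimum job degree is 1, achieved by: J2, J4, J5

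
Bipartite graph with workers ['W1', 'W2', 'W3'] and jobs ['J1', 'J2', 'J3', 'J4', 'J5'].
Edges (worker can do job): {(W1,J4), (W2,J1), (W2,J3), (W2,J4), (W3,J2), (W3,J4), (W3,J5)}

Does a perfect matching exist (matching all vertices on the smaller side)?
Yes, perfect matching exists (size 3)

Perfect matching: {(W1,J4), (W2,J1), (W3,J2)}
All 3 vertices on the smaller side are matched.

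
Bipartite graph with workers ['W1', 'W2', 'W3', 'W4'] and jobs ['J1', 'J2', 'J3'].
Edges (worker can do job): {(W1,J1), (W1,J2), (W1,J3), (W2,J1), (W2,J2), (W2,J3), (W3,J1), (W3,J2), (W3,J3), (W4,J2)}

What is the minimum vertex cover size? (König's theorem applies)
Minimum vertex cover size = 3

By König's theorem: in bipartite graphs,
min vertex cover = max matching = 3

Maximum matching has size 3, so minimum vertex cover also has size 3.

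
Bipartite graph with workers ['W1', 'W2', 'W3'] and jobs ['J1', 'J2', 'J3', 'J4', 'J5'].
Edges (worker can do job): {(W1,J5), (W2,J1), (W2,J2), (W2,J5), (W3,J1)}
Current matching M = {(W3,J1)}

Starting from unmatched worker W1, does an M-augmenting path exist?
Yes: W1 → J5

An M-augmenting path alternates non-matching / matching edges, starting and ending at unmatched vertices.
Path: W1 → J5
(J5 is unmatched in M, so the path is augmenting.)
Flipping edges along this path would increase |M| from 1 to 2.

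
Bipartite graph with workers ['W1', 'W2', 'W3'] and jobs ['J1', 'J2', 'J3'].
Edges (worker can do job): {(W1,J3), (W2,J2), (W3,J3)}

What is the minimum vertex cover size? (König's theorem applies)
Minimum vertex cover size = 2

By König's theorem: in bipartite graphs,
min vertex cover = max matching = 2

Maximum matching has size 2, so minimum vertex cover also has size 2.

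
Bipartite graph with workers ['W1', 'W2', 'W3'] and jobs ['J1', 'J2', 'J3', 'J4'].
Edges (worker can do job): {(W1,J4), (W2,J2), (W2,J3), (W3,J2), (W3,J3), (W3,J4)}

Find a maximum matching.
Matching: {(W1,J4), (W2,J3), (W3,J2)}

Maximum matching (size 3):
  W1 → J4
  W2 → J3
  W3 → J2

Each worker is assigned to at most one job, and each job to at most one worker.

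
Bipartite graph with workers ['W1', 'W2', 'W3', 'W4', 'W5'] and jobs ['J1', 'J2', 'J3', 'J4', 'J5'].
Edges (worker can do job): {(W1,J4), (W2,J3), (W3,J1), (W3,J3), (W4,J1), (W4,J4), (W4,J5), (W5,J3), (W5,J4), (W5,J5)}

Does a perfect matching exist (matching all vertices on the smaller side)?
No, maximum matching has size 4 < 5

Maximum matching has size 4, need 5 for perfect matching.
Unmatched workers: ['W2']
Unmatched jobs: ['J2']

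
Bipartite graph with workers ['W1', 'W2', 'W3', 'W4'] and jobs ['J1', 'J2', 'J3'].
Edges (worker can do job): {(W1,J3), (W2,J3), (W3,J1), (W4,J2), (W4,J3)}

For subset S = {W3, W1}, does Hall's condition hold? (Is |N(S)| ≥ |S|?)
Yes: |N(S)| = 2, |S| = 2

Subset S = {W3, W1}
Neighbors N(S) = {J1, J3}

|N(S)| = 2, |S| = 2
Hall's condition: |N(S)| ≥ |S| is satisfied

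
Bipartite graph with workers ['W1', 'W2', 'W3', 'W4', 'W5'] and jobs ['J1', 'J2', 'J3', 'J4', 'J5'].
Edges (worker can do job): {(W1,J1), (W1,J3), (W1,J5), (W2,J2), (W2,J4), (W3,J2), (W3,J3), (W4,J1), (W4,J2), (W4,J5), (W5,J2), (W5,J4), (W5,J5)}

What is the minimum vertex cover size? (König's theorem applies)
Minimum vertex cover size = 5

By König's theorem: in bipartite graphs,
min vertex cover = max matching = 5

Maximum matching has size 5, so minimum vertex cover also has size 5.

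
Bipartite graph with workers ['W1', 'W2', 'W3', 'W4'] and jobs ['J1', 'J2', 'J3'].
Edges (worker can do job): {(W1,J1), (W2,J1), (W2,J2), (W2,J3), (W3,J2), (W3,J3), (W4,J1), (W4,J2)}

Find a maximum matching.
Matching: {(W2,J3), (W3,J2), (W4,J1)}

Maximum matching (size 3):
  W2 → J3
  W3 → J2
  W4 → J1

Each worker is assigned to at most one job, and each job to at most one worker.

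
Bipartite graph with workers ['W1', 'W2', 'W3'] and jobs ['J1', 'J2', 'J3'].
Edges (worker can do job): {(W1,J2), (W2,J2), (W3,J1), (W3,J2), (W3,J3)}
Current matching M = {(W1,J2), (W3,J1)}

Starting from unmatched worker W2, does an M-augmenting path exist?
No augmenting path from W2

Alternating search from W2 reaches jobs: {J2}.
Every reachable job is already matched in M, and following those matched edges back to workers exposes no further unvisited jobs.
No M-augmenting path from W2 exists.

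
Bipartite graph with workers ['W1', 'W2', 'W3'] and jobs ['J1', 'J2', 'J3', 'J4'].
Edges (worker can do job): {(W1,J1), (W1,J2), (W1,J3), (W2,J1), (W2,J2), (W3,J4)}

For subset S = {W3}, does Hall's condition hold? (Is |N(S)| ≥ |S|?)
Yes: |N(S)| = 1, |S| = 1

Subset S = {W3}
Neighbors N(S) = {J4}

|N(S)| = 1, |S| = 1
Hall's condition: |N(S)| ≥ |S| is satisfied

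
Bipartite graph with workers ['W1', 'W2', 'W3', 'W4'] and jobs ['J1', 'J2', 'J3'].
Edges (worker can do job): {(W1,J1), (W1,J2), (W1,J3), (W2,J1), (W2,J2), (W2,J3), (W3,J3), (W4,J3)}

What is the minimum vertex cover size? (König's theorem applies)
Minimum vertex cover size = 3

By König's theorem: in bipartite graphs,
min vertex cover = max matching = 3

Maximum matching has size 3, so minimum vertex cover also has size 3.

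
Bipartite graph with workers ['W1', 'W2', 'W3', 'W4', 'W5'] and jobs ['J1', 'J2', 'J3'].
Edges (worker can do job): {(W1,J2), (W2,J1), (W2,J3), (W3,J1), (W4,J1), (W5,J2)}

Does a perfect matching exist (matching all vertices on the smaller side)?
Yes, perfect matching exists (size 3)

Perfect matching: {(W2,J3), (W3,J1), (W5,J2)}
All 3 vertices on the smaller side are matched.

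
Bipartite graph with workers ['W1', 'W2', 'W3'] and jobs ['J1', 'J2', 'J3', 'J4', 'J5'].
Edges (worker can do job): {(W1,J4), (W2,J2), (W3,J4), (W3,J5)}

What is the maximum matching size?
Maximum matching size = 3

Maximum matching: {(W1,J4), (W2,J2), (W3,J5)}
Size: 3

This assigns 3 workers to 3 distinct jobs.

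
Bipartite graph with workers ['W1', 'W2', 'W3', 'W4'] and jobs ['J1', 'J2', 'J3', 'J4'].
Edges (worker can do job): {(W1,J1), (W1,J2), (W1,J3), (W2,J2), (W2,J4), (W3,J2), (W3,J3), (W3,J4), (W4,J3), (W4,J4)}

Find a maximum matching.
Matching: {(W1,J1), (W2,J2), (W3,J3), (W4,J4)}

Maximum matching (size 4):
  W1 → J1
  W2 → J2
  W3 → J3
  W4 → J4

Each worker is assigned to at most one job, and each job to at most one worker.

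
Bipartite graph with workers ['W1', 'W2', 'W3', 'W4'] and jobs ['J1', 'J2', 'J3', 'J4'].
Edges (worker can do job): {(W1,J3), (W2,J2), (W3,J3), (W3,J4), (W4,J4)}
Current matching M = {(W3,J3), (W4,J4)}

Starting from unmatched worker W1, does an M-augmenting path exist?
No augmenting path from W1

Alternating search from W1 reaches jobs: {J3, J4}.
Every reachable job is already matched in M, and following those matched edges back to workers exposes no further unvisited jobs.
No M-augmenting path from W1 exists.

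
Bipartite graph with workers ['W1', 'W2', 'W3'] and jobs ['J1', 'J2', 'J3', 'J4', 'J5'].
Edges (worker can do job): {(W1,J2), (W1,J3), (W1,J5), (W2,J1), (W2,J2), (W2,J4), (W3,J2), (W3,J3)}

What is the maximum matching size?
Maximum matching size = 3

Maximum matching: {(W1,J5), (W2,J4), (W3,J3)}
Size: 3

This assigns 3 workers to 3 distinct jobs.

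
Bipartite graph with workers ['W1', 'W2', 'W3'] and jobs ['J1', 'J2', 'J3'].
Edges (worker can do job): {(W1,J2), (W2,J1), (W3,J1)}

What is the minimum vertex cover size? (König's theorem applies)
Minimum vertex cover size = 2

By König's theorem: in bipartite graphs,
min vertex cover = max matching = 2

Maximum matching has size 2, so minimum vertex cover also has size 2.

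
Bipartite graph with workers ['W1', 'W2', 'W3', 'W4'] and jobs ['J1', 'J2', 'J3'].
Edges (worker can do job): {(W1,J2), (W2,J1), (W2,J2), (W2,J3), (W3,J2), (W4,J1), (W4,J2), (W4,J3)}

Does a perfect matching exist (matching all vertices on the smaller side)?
Yes, perfect matching exists (size 3)

Perfect matching: {(W2,J3), (W3,J2), (W4,J1)}
All 3 vertices on the smaller side are matched.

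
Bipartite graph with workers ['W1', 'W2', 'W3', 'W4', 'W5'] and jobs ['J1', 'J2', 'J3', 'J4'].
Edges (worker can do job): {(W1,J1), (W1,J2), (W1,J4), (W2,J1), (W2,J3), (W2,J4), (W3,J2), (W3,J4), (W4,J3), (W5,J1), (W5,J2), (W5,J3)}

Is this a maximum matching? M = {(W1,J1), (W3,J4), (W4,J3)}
No, size 3 is not maximum

Proposed matching has size 3.
Maximum matching size for this graph: 4.

This is NOT maximum - can be improved to size 4.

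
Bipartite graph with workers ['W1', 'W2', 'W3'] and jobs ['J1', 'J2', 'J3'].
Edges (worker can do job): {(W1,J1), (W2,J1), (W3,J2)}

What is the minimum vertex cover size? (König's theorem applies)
Minimum vertex cover size = 2

By König's theorem: in bipartite graphs,
min vertex cover = max matching = 2

Maximum matching has size 2, so minimum vertex cover also has size 2.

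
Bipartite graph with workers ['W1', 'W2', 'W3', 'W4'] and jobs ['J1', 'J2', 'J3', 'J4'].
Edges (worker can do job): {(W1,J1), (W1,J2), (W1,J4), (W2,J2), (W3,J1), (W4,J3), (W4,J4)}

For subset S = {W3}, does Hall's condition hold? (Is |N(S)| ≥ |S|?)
Yes: |N(S)| = 1, |S| = 1

Subset S = {W3}
Neighbors N(S) = {J1}

|N(S)| = 1, |S| = 1
Hall's condition: |N(S)| ≥ |S| is satisfied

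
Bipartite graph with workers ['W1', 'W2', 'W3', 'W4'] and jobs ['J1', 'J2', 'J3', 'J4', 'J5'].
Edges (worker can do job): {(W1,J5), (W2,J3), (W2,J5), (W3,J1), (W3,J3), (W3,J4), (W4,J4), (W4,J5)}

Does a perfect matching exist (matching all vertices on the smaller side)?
Yes, perfect matching exists (size 4)

Perfect matching: {(W1,J5), (W2,J3), (W3,J1), (W4,J4)}
All 4 vertices on the smaller side are matched.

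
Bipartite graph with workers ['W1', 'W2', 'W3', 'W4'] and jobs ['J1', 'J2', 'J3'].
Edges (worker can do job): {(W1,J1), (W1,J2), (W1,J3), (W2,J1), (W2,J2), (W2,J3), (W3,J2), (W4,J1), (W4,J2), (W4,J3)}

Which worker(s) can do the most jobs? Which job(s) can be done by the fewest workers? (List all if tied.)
Most versatile: W1, W2, W4 (3 jobs); Least covered: J1, J3 (3 workers)

Worker degrees (jobs they can do): W1:3, W2:3, W3:1, W4:3
Job degrees (workers who can do it): J1:3, J2:4, J3:3

Maximum worker degree is 3, achieved by: W1, W2, W4
Minimum job degree is 3, achieved by: J1, J3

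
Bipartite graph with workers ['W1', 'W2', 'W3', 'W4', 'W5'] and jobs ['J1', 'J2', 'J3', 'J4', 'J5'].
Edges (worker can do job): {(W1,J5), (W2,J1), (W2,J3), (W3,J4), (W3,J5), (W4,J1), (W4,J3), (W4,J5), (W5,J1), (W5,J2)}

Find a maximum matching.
Matching: {(W1,J5), (W2,J1), (W3,J4), (W4,J3), (W5,J2)}

Maximum matching (size 5):
  W1 → J5
  W2 → J1
  W3 → J4
  W4 → J3
  W5 → J2

Each worker is assigned to at most one job, and each job to at most one worker.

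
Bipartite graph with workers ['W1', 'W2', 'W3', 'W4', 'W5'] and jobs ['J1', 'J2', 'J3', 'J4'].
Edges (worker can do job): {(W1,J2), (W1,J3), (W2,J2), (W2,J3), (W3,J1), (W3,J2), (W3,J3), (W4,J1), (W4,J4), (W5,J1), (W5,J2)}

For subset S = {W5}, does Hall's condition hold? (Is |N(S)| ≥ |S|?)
Yes: |N(S)| = 2, |S| = 1

Subset S = {W5}
Neighbors N(S) = {J1, J2}

|N(S)| = 2, |S| = 1
Hall's condition: |N(S)| ≥ |S| is satisfied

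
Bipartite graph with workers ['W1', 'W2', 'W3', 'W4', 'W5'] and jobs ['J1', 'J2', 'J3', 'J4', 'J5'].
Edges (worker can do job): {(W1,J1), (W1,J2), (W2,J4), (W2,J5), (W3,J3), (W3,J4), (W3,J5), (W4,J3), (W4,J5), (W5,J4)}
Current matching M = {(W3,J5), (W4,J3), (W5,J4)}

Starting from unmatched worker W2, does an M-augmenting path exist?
No augmenting path from W2

Alternating search from W2 reaches jobs: {J3, J4, J5}.
Every reachable job is already matched in M, and following those matched edges back to workers exposes no further unvisited jobs.
No M-augmenting path from W2 exists.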